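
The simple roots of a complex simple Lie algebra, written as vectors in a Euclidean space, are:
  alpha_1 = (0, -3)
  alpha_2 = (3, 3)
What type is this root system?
B_2

Compute the Cartan integers a_ij = 2(alpha_i, alpha_j)/(alpha_j, alpha_j); the resulting 2x2 Cartan matrix is
[[2, -1], [-2, 2]].
The roots have two lengths (squared-length ratio 2:1); the short ones are alpha_{1}. The associated Dynkin diagram is a chain of 2 nodes with a double edge at one end; the terminal node there is the unique short simple root (B_2), so the type is B_2 (the algebra so(5)).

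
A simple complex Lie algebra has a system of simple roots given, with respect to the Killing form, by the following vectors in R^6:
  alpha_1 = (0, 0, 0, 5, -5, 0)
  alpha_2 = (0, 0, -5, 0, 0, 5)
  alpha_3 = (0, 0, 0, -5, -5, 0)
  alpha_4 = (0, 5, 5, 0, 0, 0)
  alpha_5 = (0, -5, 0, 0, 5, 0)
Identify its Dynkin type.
D5

Compute the Cartan integers a_ij = 2(alpha_i, alpha_j)/(alpha_j, alpha_j); the resulting 5x5 Cartan matrix is
[[2, 0, 0, 0, -1], [0, 2, 0, -1, 0], [0, 0, 2, 0, -1], [0, -1, 0, 2, -1], [-1, 0, -1, -1, 2]].
All simple roots have the same length, so the diagram is simply laced. The associated Dynkin diagram is a chain of 3 nodes with a fork of two nodes at one end (D_5), so the type is D_5 (the algebra so(10)).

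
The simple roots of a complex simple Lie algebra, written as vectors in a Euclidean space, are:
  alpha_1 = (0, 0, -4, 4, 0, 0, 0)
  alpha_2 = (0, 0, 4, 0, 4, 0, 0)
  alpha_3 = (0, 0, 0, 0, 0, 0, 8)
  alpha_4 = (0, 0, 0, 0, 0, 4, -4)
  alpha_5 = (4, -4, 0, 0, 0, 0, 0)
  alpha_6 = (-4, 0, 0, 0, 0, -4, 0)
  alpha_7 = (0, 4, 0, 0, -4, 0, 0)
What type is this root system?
Compute the Cartan integers a_ij = 2(alpha_i, alpha_j)/(alpha_j, alpha_j); the resulting 7x7 Cartan matrix is
[[2, -1, 0, 0, 0, 0, 0], [-1, 2, 0, 0, 0, 0, -1], [0, 0, 2, -2, 0, 0, 0], [0, 0, -1, 2, 0, -1, 0], [0, 0, 0, 0, 2, -1, -1], [0, 0, 0, -1, -1, 2, 0], [0, -1, 0, 0, -1, 0, 2]].
The roots have two lengths (squared-length ratio 2:1); the short ones are alpha_{1,2,4,5,6,7}. The associated Dynkin diagram is a chain of 7 nodes with a double edge at one end; the terminal node there is the unique long simple root (C_7), so the type is C_7 (the algebra sp(14)).

C_7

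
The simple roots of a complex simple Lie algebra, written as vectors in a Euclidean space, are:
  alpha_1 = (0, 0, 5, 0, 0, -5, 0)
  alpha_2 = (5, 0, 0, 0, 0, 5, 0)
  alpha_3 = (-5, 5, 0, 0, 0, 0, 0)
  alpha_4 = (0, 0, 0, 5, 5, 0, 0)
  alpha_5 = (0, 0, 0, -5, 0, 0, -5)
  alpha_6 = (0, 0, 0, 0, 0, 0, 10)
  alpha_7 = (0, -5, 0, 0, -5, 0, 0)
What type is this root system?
C_7 (sp(14))

Compute the Cartan integers a_ij = 2(alpha_i, alpha_j)/(alpha_j, alpha_j); the resulting 7x7 Cartan matrix is
[[2, -1, 0, 0, 0, 0, 0], [-1, 2, -1, 0, 0, 0, 0], [0, -1, 2, 0, 0, 0, -1], [0, 0, 0, 2, -1, 0, -1], [0, 0, 0, -1, 2, -1, 0], [0, 0, 0, 0, -2, 2, 0], [0, 0, -1, -1, 0, 0, 2]].
The roots have two lengths (squared-length ratio 2:1); the short ones are alpha_{1,2,3,4,5,7}. The associated Dynkin diagram is a chain of 7 nodes with a double edge at one end; the terminal node there is the unique long simple root (C_7), so the type is C_7 (the algebra sp(14)).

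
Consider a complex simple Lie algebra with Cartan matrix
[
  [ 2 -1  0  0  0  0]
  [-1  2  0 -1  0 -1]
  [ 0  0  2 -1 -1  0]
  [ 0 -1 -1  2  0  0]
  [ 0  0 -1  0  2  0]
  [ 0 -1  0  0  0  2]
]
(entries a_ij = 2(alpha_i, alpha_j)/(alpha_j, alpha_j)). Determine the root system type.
The matrix has rank 6 with 2's on the diagonal. Reading the off-diagonal entries as Dynkin edges (a single edge where a_ij = a_ji = -1; a double or triple edge where a_ij * a_ji = 2 or 3), the diagram is a chain of 4 nodes with a fork of two nodes at one end (D_6). One simple-root ordering that puts it in standard form is (alpha_5, alpha_3, alpha_4, alpha_2, alpha_6, alpha_1). So the algebra is type D_6, i.e. so(12).

D_6 (so(12))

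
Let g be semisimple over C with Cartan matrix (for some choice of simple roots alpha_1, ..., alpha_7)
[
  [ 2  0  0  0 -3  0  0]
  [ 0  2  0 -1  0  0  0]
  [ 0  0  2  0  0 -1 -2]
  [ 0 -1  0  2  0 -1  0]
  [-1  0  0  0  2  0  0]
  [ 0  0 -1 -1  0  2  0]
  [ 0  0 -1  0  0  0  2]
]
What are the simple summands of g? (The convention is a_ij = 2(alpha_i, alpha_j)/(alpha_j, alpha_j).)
B5 + G2

The diagram associated to this matrix has two connected components: the simple roots {alpha_2, alpha_3, alpha_4, alpha_6, alpha_7} form a chain of 5 nodes with a double edge at one end; the terminal node there is the unique short simple root (B_5), and {alpha_1, alpha_5} form two nodes joined by a triple edge (G_2). A semisimple Lie algebra decomposes uniquely as the direct sum of simple ideals, one per connected component of its Dynkin diagram, so g ≅ B_5 ⊕ G_2 (dimension 55 + 14 = 69).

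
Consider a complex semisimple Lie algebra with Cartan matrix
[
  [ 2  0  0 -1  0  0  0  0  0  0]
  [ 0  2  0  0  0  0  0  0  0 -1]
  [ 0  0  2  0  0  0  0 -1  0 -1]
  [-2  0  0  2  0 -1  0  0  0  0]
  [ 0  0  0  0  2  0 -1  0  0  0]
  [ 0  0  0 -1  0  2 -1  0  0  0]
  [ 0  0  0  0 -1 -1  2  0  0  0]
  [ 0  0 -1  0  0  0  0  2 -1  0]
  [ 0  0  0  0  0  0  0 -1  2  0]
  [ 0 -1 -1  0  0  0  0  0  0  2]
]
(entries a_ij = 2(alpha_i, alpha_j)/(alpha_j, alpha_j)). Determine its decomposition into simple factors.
A_5 (sl(6)) + B_5 (so(11))

The diagram associated to this matrix has two connected components: the simple roots {alpha_2, alpha_3, alpha_8, alpha_9, alpha_10} form a chain of 5 nodes with single edges (A_5), and {alpha_1, alpha_4, alpha_5, alpha_6, alpha_7} form a chain of 5 nodes with a double edge at one end; the terminal node there is the unique short simple root (B_5). A semisimple Lie algebra decomposes uniquely as the direct sum of simple ideals, one per connected component of its Dynkin diagram, so g ≅ A_5 ⊕ B_5 (dimension 35 + 55 = 90).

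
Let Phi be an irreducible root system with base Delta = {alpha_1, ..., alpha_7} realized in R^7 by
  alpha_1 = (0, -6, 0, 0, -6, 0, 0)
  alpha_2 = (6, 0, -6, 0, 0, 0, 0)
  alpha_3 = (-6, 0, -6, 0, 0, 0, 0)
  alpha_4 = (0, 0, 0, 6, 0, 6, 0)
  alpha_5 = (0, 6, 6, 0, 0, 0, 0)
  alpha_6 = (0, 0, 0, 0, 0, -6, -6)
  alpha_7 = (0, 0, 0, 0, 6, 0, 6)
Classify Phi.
Compute the Cartan integers a_ij = 2(alpha_i, alpha_j)/(alpha_j, alpha_j); the resulting 7x7 Cartan matrix is
[[2, 0, 0, 0, -1, 0, -1], [0, 2, 0, 0, -1, 0, 0], [0, 0, 2, 0, -1, 0, 0], [0, 0, 0, 2, 0, -1, 0], [-1, -1, -1, 0, 2, 0, 0], [0, 0, 0, -1, 0, 2, -1], [-1, 0, 0, 0, 0, -1, 2]].
All simple roots have the same length, so the diagram is simply laced. The associated Dynkin diagram is a chain of 5 nodes with a fork of two nodes at one end (D_7), so the type is D_7 (the algebra so(14)).

D_7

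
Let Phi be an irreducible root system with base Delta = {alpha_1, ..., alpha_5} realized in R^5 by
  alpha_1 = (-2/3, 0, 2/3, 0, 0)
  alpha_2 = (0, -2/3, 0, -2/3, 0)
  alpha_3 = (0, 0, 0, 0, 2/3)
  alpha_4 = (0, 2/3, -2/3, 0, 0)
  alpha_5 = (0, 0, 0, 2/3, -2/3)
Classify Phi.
B_5

Compute the Cartan integers a_ij = 2(alpha_i, alpha_j)/(alpha_j, alpha_j); the resulting 5x5 Cartan matrix is
[[2, 0, 0, -1, 0], [0, 2, 0, -1, -1], [0, 0, 2, 0, -1], [-1, -1, 0, 2, 0], [0, -1, -2, 0, 2]].
The roots have two lengths (squared-length ratio 2:1); the short ones are alpha_{3}. The associated Dynkin diagram is a chain of 5 nodes with a double edge at one end; the terminal node there is the unique short simple root (B_5), so the type is B_5 (the algebra so(11)).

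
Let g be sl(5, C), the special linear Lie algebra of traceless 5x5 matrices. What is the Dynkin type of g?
This is sl(5), which has dimension 5^2 - 1 = 24 and rank 5 - 1 = 4 (a Cartan subalgebra is the diagonal traceless matrices). In the classification of classical Lie algebras, the special linear algebra sl(n+1) has type A_n; here n = 4, so the Dynkin diagram is a chain of 4 nodes with single edges (A_4). Hence the type is A_4.

A4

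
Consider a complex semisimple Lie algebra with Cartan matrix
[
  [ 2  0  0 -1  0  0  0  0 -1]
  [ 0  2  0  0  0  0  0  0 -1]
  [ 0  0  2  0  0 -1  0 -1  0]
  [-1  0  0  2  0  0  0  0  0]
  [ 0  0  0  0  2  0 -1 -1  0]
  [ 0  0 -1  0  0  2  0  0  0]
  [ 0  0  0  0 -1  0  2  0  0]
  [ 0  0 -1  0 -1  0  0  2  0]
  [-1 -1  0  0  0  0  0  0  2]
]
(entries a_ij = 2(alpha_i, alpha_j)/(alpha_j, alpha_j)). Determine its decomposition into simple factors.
type A_4 ⊕ type A_5

The diagram associated to this matrix has two connected components: the simple roots {alpha_1, alpha_2, alpha_4, alpha_9} form a chain of 4 nodes with single edges (A_4), and {alpha_3, alpha_5, alpha_6, alpha_7, alpha_8} form a chain of 5 nodes with single edges (A_5). A semisimple Lie algebra decomposes uniquely as the direct sum of simple ideals, one per connected component of its Dynkin diagram, so g ≅ A_4 ⊕ A_5 (dimension 24 + 35 = 59).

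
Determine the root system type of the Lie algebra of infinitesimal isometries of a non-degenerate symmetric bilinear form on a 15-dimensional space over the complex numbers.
type B_7

This is so(15) with 15 odd, which has dimension 15(15-1)/2 = 105 and rank (15-1)/2 = 7. In the classification of classical Lie algebras, the orthogonal algebra so(2n+1) in an odd number of variables has type B_n; here n = 7, so the Dynkin diagram is a chain of 7 nodes with a double edge at one end; the terminal node there is the unique short simple root (B_7). Hence the type is B_7.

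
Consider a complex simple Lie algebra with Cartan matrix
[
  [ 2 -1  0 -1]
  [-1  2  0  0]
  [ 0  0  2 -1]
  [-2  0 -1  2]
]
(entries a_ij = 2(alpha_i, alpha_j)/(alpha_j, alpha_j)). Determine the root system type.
The matrix has rank 4 with 2's on the diagonal. Reading the off-diagonal entries as Dynkin edges (a single edge where a_ij = a_ji = -1; a double or triple edge where a_ij * a_ji = 2 or 3), the diagram is a chain of 4 nodes with a double edge between the middle two (F_4). One simple-root ordering that puts it in standard form is (alpha_3, alpha_4, alpha_1, alpha_2). So the algebra is type F_4.

F4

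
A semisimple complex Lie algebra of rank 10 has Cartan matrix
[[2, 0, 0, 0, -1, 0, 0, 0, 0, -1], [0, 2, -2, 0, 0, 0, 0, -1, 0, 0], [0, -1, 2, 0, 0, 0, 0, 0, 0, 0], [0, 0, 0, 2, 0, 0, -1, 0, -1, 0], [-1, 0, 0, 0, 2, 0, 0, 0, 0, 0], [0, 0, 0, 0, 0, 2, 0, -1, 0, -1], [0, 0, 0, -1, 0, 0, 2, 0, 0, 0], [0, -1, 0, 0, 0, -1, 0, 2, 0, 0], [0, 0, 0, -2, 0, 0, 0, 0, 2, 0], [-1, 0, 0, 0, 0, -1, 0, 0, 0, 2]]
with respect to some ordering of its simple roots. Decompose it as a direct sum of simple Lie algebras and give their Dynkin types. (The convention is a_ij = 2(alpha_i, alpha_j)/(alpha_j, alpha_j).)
type B_7 ⊕ type C_3

The diagram associated to this matrix has two connected components: the simple roots {alpha_1, alpha_2, alpha_3, alpha_5, alpha_6, alpha_8, alpha_10} form a chain of 7 nodes with a double edge at one end; the terminal node there is the unique short simple root (B_7), and {alpha_4, alpha_7, alpha_9} form a chain of 3 nodes with a double edge at one end; the terminal node there is the unique long simple root (C_3). A semisimple Lie algebra decomposes uniquely as the direct sum of simple ideals, one per connected component of its Dynkin diagram, so g ≅ B_7 ⊕ C_3 (dimension 105 + 21 = 126).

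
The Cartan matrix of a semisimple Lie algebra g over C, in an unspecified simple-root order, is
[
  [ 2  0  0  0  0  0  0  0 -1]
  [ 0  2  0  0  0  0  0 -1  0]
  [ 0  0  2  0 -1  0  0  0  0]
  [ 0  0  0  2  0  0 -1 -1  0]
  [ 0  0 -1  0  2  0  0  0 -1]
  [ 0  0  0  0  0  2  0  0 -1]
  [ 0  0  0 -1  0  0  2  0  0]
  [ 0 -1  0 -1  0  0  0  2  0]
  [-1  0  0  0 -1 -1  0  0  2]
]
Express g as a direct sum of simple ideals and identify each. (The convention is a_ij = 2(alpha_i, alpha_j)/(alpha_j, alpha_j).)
The diagram associated to this matrix has two connected components: the simple roots {alpha_2, alpha_4, alpha_7, alpha_8} form a chain of 4 nodes with single edges (A_4), and {alpha_1, alpha_3, alpha_5, alpha_6, alpha_9} form a chain of 3 nodes with a fork of two nodes at one end (D_5). A semisimple Lie algebra decomposes uniquely as the direct sum of simple ideals, one per connected component of its Dynkin diagram, so g ≅ A_4 ⊕ D_5 (dimension 24 + 45 = 69).

A4 + D5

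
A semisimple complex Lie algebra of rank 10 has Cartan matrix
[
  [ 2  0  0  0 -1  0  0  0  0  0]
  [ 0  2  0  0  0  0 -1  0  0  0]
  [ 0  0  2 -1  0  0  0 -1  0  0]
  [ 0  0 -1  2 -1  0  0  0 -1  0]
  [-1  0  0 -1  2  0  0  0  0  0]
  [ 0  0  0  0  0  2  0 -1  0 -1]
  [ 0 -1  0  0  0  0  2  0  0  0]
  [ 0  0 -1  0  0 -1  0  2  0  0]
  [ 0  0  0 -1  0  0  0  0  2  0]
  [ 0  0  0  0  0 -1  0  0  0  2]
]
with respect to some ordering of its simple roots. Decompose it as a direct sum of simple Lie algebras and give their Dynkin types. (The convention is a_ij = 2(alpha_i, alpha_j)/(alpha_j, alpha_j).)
type A_2 ⊕ type E_8

The diagram associated to this matrix has two connected components: the simple roots {alpha_2, alpha_7} form a chain of 2 nodes with single edges (A_2), and {alpha_1, alpha_3, alpha_4, alpha_5, alpha_6, alpha_8, alpha_9, alpha_10} form a chain of 7 nodes with one extra node attached to the third node from one end (E_8). A semisimple Lie algebra decomposes uniquely as the direct sum of simple ideals, one per connected component of its Dynkin diagram, so g ≅ A_2 ⊕ E_8 (dimension 8 + 248 = 256).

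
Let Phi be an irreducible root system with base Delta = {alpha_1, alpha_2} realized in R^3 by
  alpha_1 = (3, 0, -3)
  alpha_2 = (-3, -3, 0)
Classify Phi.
A2

Compute the Cartan integers a_ij = 2(alpha_i, alpha_j)/(alpha_j, alpha_j); the resulting 2x2 Cartan matrix is
[[2, -1], [-1, 2]].
All simple roots have the same length, so the diagram is simply laced. The associated Dynkin diagram is a chain of 2 nodes with single edges (A_2), so the type is A_2 (the algebra sl(3)).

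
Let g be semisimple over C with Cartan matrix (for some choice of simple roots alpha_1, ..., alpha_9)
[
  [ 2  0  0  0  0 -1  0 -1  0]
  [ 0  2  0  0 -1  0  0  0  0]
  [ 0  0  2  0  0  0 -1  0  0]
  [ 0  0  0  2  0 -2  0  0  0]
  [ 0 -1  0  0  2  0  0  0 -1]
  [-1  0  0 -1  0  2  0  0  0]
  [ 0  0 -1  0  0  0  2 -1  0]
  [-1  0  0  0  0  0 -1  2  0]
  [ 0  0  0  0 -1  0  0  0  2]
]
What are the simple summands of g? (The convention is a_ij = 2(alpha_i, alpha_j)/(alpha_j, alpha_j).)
A_3 (sl(4)) ⊕ C_6 (sp(12))

The diagram associated to this matrix has two connected components: the simple roots {alpha_2, alpha_5, alpha_9} form a chain of 3 nodes with single edges (A_3), and {alpha_1, alpha_3, alpha_4, alpha_6, alpha_7, alpha_8} form a chain of 6 nodes with a double edge at one end; the terminal node there is the unique long simple root (C_6). A semisimple Lie algebra decomposes uniquely as the direct sum of simple ideals, one per connected component of its Dynkin diagram, so g ≅ A_3 ⊕ C_6 (dimension 15 + 78 = 93).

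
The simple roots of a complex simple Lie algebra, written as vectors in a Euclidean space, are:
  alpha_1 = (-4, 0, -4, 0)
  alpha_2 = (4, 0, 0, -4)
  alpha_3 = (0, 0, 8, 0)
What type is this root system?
C_3

Compute the Cartan integers a_ij = 2(alpha_i, alpha_j)/(alpha_j, alpha_j); the resulting 3x3 Cartan matrix is
[[2, -1, -1], [-1, 2, 0], [-2, 0, 2]].
The roots have two lengths (squared-length ratio 2:1); the short ones are alpha_{1,2}. The associated Dynkin diagram is a chain of 3 nodes with a double edge at one end; the terminal node there is the unique long simple root (C_3), so the type is C_3 (the algebra sp(6)).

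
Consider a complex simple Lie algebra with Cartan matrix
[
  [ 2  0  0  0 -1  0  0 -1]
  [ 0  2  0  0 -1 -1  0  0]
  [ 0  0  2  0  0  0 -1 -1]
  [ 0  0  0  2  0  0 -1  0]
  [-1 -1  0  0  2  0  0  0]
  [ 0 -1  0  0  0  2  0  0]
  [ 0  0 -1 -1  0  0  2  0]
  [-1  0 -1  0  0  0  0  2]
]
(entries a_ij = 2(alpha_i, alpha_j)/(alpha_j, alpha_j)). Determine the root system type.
The matrix has rank 8 with 2's on the diagonal. Reading the off-diagonal entries as Dynkin edges (a single edge where a_ij = a_ji = -1; a double or triple edge where a_ij * a_ji = 2 or 3), the diagram is a chain of 8 nodes with single edges (A_8). One simple-root ordering that puts it in standard form is (alpha_4, alpha_7, alpha_3, alpha_8, alpha_1, alpha_5, alpha_2, alpha_6). So the algebra is type A_8, i.e. sl(9).

A8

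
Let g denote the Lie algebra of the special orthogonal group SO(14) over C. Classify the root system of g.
D_7 (so(14))

This is so(14) with 14 even, which has dimension 14(14-1)/2 = 91 and rank 14/2 = 7. In the classification of classical Lie algebras, the orthogonal algebra so(2n) in an even number of variables has type D_n; here n = 7, so the Dynkin diagram is a chain of 5 nodes with a fork of two nodes at one end (D_7). Hence the type is D_7.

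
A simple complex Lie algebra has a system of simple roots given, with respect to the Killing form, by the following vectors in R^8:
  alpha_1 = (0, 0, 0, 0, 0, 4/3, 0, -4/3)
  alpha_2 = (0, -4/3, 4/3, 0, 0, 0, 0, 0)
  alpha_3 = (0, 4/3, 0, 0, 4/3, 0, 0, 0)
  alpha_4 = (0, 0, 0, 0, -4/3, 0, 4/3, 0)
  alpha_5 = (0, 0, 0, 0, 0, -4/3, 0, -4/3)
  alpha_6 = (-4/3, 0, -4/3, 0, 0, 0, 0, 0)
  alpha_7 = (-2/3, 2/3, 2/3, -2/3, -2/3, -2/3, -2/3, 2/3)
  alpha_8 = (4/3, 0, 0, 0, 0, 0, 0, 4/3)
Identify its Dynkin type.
E_8

Compute the Cartan integers a_ij = 2(alpha_i, alpha_j)/(alpha_j, alpha_j); the resulting 8x8 Cartan matrix is
[[2, 0, 0, 0, 0, 0, -1, -1], [0, 2, -1, 0, 0, -1, 0, 0], [0, -1, 2, -1, 0, 0, 0, 0], [0, 0, -1, 2, 0, 0, 0, 0], [0, 0, 0, 0, 2, 0, 0, -1], [0, -1, 0, 0, 0, 2, 0, -1], [-1, 0, 0, 0, 0, 0, 2, 0], [-1, 0, 0, 0, -1, -1, 0, 2]].
All simple roots have the same length, so the diagram is simply laced. The associated Dynkin diagram is a chain of 7 nodes with one extra node attached to the third node from one end (E_8), so the type is E_8.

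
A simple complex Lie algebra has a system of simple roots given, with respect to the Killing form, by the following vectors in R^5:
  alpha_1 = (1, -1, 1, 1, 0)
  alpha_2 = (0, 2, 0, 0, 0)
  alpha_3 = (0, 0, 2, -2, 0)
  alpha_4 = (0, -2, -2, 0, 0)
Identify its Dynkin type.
F4

Compute the Cartan integers a_ij = 2(alpha_i, alpha_j)/(alpha_j, alpha_j); the resulting 4x4 Cartan matrix is
[[2, -1, 0, 0], [-1, 2, 0, -1], [0, 0, 2, -1], [0, -2, -1, 2]].
The roots have two lengths (squared-length ratio 2:1); the short ones are alpha_{1,2}. The associated Dynkin diagram is a chain of 4 nodes with a double edge between the middle two (F_4), so the type is F_4.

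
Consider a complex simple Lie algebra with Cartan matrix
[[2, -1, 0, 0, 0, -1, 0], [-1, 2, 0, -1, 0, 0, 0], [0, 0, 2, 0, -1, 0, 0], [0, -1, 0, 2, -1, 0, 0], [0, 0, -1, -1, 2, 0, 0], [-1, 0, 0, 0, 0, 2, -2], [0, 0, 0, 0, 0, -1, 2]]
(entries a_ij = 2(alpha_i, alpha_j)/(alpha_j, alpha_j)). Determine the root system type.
The matrix has rank 7 with 2's on the diagonal. Reading the off-diagonal entries as Dynkin edges (a single edge where a_ij = a_ji = -1; a double or triple edge where a_ij * a_ji = 2 or 3), the diagram is a chain of 7 nodes with a double edge at one end; the terminal node there is the unique short simple root (B_7). One simple-root ordering that puts it in standard form is (alpha_3, alpha_5, alpha_4, alpha_2, alpha_1, alpha_6, alpha_7). So the algebra is type B_7, i.e. so(15).

B7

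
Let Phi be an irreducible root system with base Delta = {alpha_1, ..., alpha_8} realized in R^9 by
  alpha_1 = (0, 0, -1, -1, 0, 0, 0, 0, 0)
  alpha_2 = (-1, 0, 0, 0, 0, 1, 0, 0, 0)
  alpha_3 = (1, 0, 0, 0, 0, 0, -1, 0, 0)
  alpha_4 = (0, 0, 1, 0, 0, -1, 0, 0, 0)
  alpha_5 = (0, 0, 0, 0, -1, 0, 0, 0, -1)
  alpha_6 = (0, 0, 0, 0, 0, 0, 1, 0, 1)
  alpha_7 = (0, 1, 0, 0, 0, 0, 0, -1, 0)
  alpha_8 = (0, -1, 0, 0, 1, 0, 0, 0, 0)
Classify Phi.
type A_8

Compute the Cartan integers a_ij = 2(alpha_i, alpha_j)/(alpha_j, alpha_j); the resulting 8x8 Cartan matrix is
[[2, 0, 0, -1, 0, 0, 0, 0], [0, 2, -1, -1, 0, 0, 0, 0], [0, -1, 2, 0, 0, -1, 0, 0], [-1, -1, 0, 2, 0, 0, 0, 0], [0, 0, 0, 0, 2, -1, 0, -1], [0, 0, -1, 0, -1, 2, 0, 0], [0, 0, 0, 0, 0, 0, 2, -1], [0, 0, 0, 0, -1, 0, -1, 2]].
All simple roots have the same length, so the diagram is simply laced. The associated Dynkin diagram is a chain of 8 nodes with single edges (A_8), so the type is A_8 (the algebra sl(9)).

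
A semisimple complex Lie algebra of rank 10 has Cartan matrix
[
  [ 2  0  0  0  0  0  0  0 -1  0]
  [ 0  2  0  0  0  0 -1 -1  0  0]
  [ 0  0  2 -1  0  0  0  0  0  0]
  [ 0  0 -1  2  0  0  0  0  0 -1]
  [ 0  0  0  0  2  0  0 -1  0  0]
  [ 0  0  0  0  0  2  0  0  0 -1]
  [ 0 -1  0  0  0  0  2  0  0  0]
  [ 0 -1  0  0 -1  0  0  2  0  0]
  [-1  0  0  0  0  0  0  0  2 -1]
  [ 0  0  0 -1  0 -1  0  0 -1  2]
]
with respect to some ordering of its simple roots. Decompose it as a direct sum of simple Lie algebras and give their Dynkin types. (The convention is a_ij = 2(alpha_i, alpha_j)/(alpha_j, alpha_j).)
A4 + E6

The diagram associated to this matrix has two connected components: the simple roots {alpha_2, alpha_5, alpha_7, alpha_8} form a chain of 4 nodes with single edges (A_4), and {alpha_1, alpha_3, alpha_4, alpha_6, alpha_9, alpha_10} form a chain of 5 nodes with one extra node attached to the third node from one end (E_6). A semisimple Lie algebra decomposes uniquely as the direct sum of simple ideals, one per connected component of its Dynkin diagram, so g ≅ A_4 ⊕ E_6 (dimension 24 + 78 = 102).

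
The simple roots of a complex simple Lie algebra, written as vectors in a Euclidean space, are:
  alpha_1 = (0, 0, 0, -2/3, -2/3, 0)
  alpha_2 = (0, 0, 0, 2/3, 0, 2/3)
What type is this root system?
Compute the Cartan integers a_ij = 2(alpha_i, alpha_j)/(alpha_j, alpha_j); the resulting 2x2 Cartan matrix is
[[2, -1], [-1, 2]].
All simple roots have the same length, so the diagram is simply laced. The associated Dynkin diagram is a chain of 2 nodes with single edges (A_2), so the type is A_2 (the algebra sl(3)).

A_2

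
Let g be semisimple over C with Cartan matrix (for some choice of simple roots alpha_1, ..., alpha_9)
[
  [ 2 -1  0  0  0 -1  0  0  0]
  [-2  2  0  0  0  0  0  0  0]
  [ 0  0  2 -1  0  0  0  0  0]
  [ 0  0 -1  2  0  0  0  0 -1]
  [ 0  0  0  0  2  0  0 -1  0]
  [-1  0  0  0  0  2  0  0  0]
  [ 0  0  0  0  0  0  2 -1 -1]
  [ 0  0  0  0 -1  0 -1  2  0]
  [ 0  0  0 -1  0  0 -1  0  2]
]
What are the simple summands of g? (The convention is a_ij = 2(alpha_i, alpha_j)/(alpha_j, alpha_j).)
type A_6 ⊕ type C_3

The diagram associated to this matrix has two connected components: the simple roots {alpha_3, alpha_4, alpha_5, alpha_7, alpha_8, alpha_9} form a chain of 6 nodes with single edges (A_6), and {alpha_1, alpha_2, alpha_6} form a chain of 3 nodes with a double edge at one end; the terminal node there is the unique long simple root (C_3). A semisimple Lie algebra decomposes uniquely as the direct sum of simple ideals, one per connected component of its Dynkin diagram, so g ≅ A_6 ⊕ C_3 (dimension 48 + 21 = 69).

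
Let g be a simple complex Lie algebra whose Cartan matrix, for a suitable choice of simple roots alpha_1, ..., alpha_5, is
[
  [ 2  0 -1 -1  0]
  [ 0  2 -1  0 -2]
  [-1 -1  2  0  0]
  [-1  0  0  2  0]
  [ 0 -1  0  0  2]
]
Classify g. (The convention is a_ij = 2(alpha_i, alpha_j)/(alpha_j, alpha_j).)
The matrix has rank 5 with 2's on the diagonal. Reading the off-diagonal entries as Dynkin edges (a single edge where a_ij = a_ji = -1; a double or triple edge where a_ij * a_ji = 2 or 3), the diagram is a chain of 5 nodes with a double edge at one end; the terminal node there is the unique short simple root (B_5). One simple-root ordering that puts it in standard form is (alpha_4, alpha_1, alpha_3, alpha_2, alpha_5). So the algebra is type B_5, i.e. so(11).

B_5 (so(11))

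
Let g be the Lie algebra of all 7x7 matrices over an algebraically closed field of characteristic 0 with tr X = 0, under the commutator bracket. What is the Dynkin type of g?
A_6 (sl(7))

This is sl(7), which has dimension 7^2 - 1 = 48 and rank 7 - 1 = 6 (a Cartan subalgebra is the diagonal traceless matrices). In the classification of classical Lie algebras, the special linear algebra sl(n+1) has type A_n; here n = 6, so the Dynkin diagram is a chain of 6 nodes with single edges (A_6). Hence the type is A_6.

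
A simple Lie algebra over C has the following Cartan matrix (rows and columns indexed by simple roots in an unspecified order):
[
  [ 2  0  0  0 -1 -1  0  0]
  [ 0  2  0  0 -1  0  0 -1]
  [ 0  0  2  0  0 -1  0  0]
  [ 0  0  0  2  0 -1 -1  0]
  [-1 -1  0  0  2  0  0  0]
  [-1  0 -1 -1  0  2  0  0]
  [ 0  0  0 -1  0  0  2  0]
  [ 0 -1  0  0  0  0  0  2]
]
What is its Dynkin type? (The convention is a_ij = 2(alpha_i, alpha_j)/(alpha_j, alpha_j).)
E_8

The matrix has rank 8 with 2's on the diagonal. Reading the off-diagonal entries as Dynkin edges (a single edge where a_ij = a_ji = -1; a double or triple edge where a_ij * a_ji = 2 or 3), the diagram is a chain of 7 nodes with one extra node attached to the third node from one end (E_8). One simple-root ordering that puts it in standard form is (alpha_7, alpha_3, alpha_4, alpha_6, alpha_1, alpha_5, alpha_2, alpha_8). So the algebra is type E_8.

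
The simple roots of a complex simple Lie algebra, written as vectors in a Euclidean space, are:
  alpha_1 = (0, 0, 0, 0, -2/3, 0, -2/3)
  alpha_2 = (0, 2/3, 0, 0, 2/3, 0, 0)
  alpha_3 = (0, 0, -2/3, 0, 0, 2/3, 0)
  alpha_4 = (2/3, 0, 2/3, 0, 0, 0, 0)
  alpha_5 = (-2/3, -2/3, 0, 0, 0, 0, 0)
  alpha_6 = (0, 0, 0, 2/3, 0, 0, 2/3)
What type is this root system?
Compute the Cartan integers a_ij = 2(alpha_i, alpha_j)/(alpha_j, alpha_j); the resulting 6x6 Cartan matrix is
[[2, -1, 0, 0, 0, -1], [-1, 2, 0, 0, -1, 0], [0, 0, 2, -1, 0, 0], [0, 0, -1, 2, -1, 0], [0, -1, 0, -1, 2, 0], [-1, 0, 0, 0, 0, 2]].
All simple roots have the same length, so the diagram is simply laced. The associated Dynkin diagram is a chain of 6 nodes with single edges (A_6), so the type is A_6 (the algebra sl(7)).

A_6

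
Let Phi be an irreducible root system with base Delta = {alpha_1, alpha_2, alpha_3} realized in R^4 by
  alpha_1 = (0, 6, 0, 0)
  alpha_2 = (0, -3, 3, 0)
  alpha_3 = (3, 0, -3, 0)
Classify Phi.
Compute the Cartan integers a_ij = 2(alpha_i, alpha_j)/(alpha_j, alpha_j); the resulting 3x3 Cartan matrix is
[[2, -2, 0], [-1, 2, -1], [0, -1, 2]].
The roots have two lengths (squared-length ratio 2:1); the short ones are alpha_{2,3}. The associated Dynkin diagram is a chain of 3 nodes with a double edge at one end; the terminal node there is the unique long simple root (C_3), so the type is C_3 (the algebra sp(6)).

C_3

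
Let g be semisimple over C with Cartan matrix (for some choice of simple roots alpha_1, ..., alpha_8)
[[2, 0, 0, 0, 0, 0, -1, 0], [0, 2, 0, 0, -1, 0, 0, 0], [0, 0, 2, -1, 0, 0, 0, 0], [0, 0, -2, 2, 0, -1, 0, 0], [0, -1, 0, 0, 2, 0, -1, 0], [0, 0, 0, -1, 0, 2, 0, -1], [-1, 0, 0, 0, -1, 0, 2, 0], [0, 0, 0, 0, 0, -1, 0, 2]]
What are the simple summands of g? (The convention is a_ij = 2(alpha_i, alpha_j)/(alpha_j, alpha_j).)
The diagram associated to this matrix has two connected components: the simple roots {alpha_1, alpha_2, alpha_5, alpha_7} form a chain of 4 nodes with single edges (A_4), and {alpha_3, alpha_4, alpha_6, alpha_8} form a chain of 4 nodes with a double edge at one end; the terminal node there is the unique short simple root (B_4). A semisimple Lie algebra decomposes uniquely as the direct sum of simple ideals, one per connected component of its Dynkin diagram, so g ≅ A_4 ⊕ B_4 (dimension 24 + 36 = 60).

A4 + B4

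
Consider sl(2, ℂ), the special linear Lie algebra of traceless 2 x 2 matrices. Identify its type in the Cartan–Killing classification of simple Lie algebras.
This is sl(2), which has dimension 2^2 - 1 = 3 and rank 2 - 1 = 1 (a Cartan subalgebra is the diagonal traceless matrices). In the classification of classical Lie algebras, the special linear algebra sl(n+1) has type A_n; here n = 1, so the Dynkin diagram is a chain of 1 nodes with single edges (A_1). Hence the type is A_1.

A1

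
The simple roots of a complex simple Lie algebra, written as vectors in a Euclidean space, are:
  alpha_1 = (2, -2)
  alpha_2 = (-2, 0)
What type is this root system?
Compute the Cartan integers a_ij = 2(alpha_i, alpha_j)/(alpha_j, alpha_j); the resulting 2x2 Cartan matrix is
[[2, -2], [-1, 2]].
The roots have two lengths (squared-length ratio 2:1); the short ones are alpha_{2}. The associated Dynkin diagram is a chain of 2 nodes with a double edge at one end; the terminal node there is the unique short simple root (B_2), so the type is B_2 (the algebra so(5)).

B2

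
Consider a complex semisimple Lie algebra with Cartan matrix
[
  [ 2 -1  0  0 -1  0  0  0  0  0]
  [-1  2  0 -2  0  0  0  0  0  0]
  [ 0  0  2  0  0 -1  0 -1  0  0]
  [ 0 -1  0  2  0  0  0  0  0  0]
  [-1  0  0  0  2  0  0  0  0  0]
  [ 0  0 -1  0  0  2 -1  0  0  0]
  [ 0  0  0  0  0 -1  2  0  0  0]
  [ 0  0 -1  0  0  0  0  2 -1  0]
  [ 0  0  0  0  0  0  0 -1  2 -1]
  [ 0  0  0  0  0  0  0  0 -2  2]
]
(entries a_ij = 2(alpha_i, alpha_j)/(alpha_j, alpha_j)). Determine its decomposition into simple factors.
The diagram associated to this matrix has two connected components: the simple roots {alpha_1, alpha_2, alpha_4, alpha_5} form a chain of 4 nodes with a double edge at one end; the terminal node there is the unique short simple root (B_4), and {alpha_3, alpha_6, alpha_7, alpha_8, alpha_9, alpha_10} form a chain of 6 nodes with a double edge at one end; the terminal node there is the unique long simple root (C_6). A semisimple Lie algebra decomposes uniquely as the direct sum of simple ideals, one per connected component of its Dynkin diagram, so g ≅ B_4 ⊕ C_6 (dimension 36 + 78 = 114).

B_4 (so(9)) + C_6 (sp(12))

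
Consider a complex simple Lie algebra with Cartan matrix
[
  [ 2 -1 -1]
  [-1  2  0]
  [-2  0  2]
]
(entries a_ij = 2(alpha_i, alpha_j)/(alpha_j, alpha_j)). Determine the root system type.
C_3

The matrix has rank 3 with 2's on the diagonal. Reading the off-diagonal entries as Dynkin edges (a single edge where a_ij = a_ji = -1; a double or triple edge where a_ij * a_ji = 2 or 3), the diagram is a chain of 3 nodes with a double edge at one end; the terminal node there is the unique long simple root (C_3). One simple-root ordering that puts it in standard form is (alpha_2, alpha_1, alpha_3). So the algebra is type C_3, i.e. sp(6).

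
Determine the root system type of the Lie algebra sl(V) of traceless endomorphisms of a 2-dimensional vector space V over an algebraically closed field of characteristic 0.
A1

This is sl(2), which has dimension 2^2 - 1 = 3 and rank 2 - 1 = 1 (a Cartan subalgebra is the diagonal traceless matrices). In the classification of classical Lie algebras, the special linear algebra sl(n+1) has type A_n; here n = 1, so the Dynkin diagram is a chain of 1 nodes with single edges (A_1). Hence the type is A_1.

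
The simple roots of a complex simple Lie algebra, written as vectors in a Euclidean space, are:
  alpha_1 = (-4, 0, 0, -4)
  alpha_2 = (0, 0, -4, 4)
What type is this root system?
A2

Compute the Cartan integers a_ij = 2(alpha_i, alpha_j)/(alpha_j, alpha_j); the resulting 2x2 Cartan matrix is
[[2, -1], [-1, 2]].
All simple roots have the same length, so the diagram is simply laced. The associated Dynkin diagram is a chain of 2 nodes with single edges (A_2), so the type is A_2 (the algebra sl(3)).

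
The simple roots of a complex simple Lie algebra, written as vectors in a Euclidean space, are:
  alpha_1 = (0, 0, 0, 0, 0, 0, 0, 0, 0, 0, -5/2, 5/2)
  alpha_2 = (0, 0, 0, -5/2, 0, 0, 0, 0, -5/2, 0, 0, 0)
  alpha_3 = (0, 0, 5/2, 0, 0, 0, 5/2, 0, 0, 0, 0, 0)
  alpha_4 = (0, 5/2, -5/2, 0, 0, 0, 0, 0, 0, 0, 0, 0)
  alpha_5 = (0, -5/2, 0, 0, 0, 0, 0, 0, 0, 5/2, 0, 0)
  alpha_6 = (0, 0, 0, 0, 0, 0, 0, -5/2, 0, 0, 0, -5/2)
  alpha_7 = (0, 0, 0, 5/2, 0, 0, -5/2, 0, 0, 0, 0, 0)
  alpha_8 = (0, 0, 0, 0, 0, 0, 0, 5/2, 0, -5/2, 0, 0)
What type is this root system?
type A_8

Compute the Cartan integers a_ij = 2(alpha_i, alpha_j)/(alpha_j, alpha_j); the resulting 8x8 Cartan matrix is
[[2, 0, 0, 0, 0, -1, 0, 0], [0, 2, 0, 0, 0, 0, -1, 0], [0, 0, 2, -1, 0, 0, -1, 0], [0, 0, -1, 2, -1, 0, 0, 0], [0, 0, 0, -1, 2, 0, 0, -1], [-1, 0, 0, 0, 0, 2, 0, -1], [0, -1, -1, 0, 0, 0, 2, 0], [0, 0, 0, 0, -1, -1, 0, 2]].
All simple roots have the same length, so the diagram is simply laced. The associated Dynkin diagram is a chain of 8 nodes with single edges (A_8), so the type is A_8 (the algebra sl(9)).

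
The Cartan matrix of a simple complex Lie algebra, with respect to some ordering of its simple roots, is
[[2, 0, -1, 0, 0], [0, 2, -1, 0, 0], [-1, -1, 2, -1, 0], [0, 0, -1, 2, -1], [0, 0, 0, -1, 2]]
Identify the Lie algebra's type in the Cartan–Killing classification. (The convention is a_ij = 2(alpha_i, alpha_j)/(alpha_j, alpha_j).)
The matrix has rank 5 with 2's on the diagonal. Reading the off-diagonal entries as Dynkin edges (a single edge where a_ij = a_ji = -1; a double or triple edge where a_ij * a_ji = 2 or 3), the diagram is a chain of 3 nodes with a fork of two nodes at one end (D_5). One simple-root ordering that puts it in standard form is (alpha_5, alpha_4, alpha_3, alpha_2, alpha_1). So the algebra is type D_5, i.e. so(10).

D_5 (so(10))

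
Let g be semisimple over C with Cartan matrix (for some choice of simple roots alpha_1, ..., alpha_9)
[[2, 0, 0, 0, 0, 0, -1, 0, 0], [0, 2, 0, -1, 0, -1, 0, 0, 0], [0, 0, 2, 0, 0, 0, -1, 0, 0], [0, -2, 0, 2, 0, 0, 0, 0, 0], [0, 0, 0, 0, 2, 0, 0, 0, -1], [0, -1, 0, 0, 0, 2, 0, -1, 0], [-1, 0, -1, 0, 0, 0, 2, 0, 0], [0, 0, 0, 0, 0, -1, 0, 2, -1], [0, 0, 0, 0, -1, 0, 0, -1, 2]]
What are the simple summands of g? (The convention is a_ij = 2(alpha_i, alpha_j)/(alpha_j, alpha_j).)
A_3 ⊕ C_6

The diagram associated to this matrix has two connected components: the simple roots {alpha_1, alpha_3, alpha_7} form a chain of 3 nodes with single edges (A_3), and {alpha_2, alpha_4, alpha_5, alpha_6, alpha_8, alpha_9} form a chain of 6 nodes with a double edge at one end; the terminal node there is the unique long simple root (C_6). A semisimple Lie algebra decomposes uniquely as the direct sum of simple ideals, one per connected component of its Dynkin diagram, so g ≅ A_3 ⊕ C_6 (dimension 15 + 78 = 93).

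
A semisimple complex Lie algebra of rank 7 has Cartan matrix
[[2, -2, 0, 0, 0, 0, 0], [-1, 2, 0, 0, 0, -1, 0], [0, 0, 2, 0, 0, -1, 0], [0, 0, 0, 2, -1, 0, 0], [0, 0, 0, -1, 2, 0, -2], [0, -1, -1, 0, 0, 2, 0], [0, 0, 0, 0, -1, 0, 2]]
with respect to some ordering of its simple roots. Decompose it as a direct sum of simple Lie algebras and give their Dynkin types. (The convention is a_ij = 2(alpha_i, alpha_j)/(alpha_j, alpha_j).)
B_3 + C_4

The diagram associated to this matrix has two connected components: the simple roots {alpha_4, alpha_5, alpha_7} form a chain of 3 nodes with a double edge at one end; the terminal node there is the unique short simple root (B_3), and {alpha_1, alpha_2, alpha_3, alpha_6} form a chain of 4 nodes with a double edge at one end; the terminal node there is the unique long simple root (C_4). A semisimple Lie algebra decomposes uniquely as the direct sum of simple ideals, one per connected component of its Dynkin diagram, so g ≅ B_3 ⊕ C_4 (dimension 21 + 36 = 57).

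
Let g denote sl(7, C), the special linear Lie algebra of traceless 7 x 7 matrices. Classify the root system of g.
type A_6

This is sl(7), which has dimension 7^2 - 1 = 48 and rank 7 - 1 = 6 (a Cartan subalgebra is the diagonal traceless matrices). In the classification of classical Lie algebras, the special linear algebra sl(n+1) has type A_n; here n = 6, so the Dynkin diagram is a chain of 6 nodes with single edges (A_6). Hence the type is A_6.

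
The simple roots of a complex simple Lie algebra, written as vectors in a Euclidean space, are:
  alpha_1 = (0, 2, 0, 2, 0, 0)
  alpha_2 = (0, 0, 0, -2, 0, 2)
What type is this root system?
Compute the Cartan integers a_ij = 2(alpha_i, alpha_j)/(alpha_j, alpha_j); the resulting 2x2 Cartan matrix is
[[2, -1], [-1, 2]].
All simple roots have the same length, so the diagram is simply laced. The associated Dynkin diagram is a chain of 2 nodes with single edges (A_2), so the type is A_2 (the algebra sl(3)).

A_2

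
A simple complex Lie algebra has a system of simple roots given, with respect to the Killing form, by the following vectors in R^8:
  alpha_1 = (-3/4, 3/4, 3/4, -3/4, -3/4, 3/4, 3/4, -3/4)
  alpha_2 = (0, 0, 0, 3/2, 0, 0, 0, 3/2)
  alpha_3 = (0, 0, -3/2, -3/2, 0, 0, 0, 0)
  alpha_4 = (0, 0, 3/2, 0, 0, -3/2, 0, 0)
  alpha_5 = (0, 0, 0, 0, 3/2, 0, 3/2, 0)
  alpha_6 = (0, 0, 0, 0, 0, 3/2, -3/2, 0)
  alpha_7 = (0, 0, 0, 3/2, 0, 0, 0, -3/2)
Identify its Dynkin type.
Compute the Cartan integers a_ij = 2(alpha_i, alpha_j)/(alpha_j, alpha_j); the resulting 7x7 Cartan matrix is
[[2, -1, 0, 0, 0, 0, 0], [-1, 2, -1, 0, 0, 0, 0], [0, -1, 2, -1, 0, 0, -1], [0, 0, -1, 2, 0, -1, 0], [0, 0, 0, 0, 2, -1, 0], [0, 0, 0, -1, -1, 2, 0], [0, 0, -1, 0, 0, 0, 2]].
All simple roots have the same length, so the diagram is simply laced. The associated Dynkin diagram is a chain of 6 nodes with one extra node attached to the third node from one end (E_7), so the type is E_7.

E_7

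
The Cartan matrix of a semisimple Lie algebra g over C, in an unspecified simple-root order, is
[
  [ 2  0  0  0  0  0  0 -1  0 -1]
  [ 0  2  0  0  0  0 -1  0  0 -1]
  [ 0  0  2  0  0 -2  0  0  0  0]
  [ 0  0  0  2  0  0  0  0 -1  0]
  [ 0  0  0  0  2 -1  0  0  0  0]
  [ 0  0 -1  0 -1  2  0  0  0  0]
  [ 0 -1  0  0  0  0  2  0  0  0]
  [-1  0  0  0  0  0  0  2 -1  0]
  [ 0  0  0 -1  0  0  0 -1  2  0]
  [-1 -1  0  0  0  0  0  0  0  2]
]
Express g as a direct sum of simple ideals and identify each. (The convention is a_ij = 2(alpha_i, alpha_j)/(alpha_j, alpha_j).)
The diagram associated to this matrix has two connected components: the simple roots {alpha_1, alpha_2, alpha_4, alpha_7, alpha_8, alpha_9, alpha_10} form a chain of 7 nodes with single edges (A_7), and {alpha_3, alpha_5, alpha_6} form a chain of 3 nodes with a double edge at one end; the terminal node there is the unique long simple root (C_3). A semisimple Lie algebra decomposes uniquely as the direct sum of simple ideals, one per connected component of its Dynkin diagram, so g ≅ A_7 ⊕ C_3 (dimension 63 + 21 = 84).

A_7 + C_3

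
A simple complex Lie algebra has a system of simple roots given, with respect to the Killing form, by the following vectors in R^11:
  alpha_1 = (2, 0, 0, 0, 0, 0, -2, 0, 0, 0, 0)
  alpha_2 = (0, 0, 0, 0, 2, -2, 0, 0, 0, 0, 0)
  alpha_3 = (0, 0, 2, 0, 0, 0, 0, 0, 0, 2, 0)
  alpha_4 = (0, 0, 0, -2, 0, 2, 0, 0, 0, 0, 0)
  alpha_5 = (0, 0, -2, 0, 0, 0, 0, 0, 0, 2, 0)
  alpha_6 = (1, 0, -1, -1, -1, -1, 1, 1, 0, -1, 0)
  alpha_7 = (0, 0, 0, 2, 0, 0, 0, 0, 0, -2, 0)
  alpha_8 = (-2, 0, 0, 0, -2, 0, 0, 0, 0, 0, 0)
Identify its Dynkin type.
Compute the Cartan integers a_ij = 2(alpha_i, alpha_j)/(alpha_j, alpha_j); the resulting 8x8 Cartan matrix is
[[2, 0, 0, 0, 0, 0, 0, -1], [0, 2, 0, -1, 0, 0, 0, -1], [0, 0, 2, 0, 0, -1, -1, 0], [0, -1, 0, 2, 0, 0, -1, 0], [0, 0, 0, 0, 2, 0, -1, 0], [0, 0, -1, 0, 0, 2, 0, 0], [0, 0, -1, -1, -1, 0, 2, 0], [-1, -1, 0, 0, 0, 0, 0, 2]].
All simple roots have the same length, so the diagram is simply laced. The associated Dynkin diagram is a chain of 7 nodes with one extra node attached to the third node from one end (E_8), so the type is E_8.

E8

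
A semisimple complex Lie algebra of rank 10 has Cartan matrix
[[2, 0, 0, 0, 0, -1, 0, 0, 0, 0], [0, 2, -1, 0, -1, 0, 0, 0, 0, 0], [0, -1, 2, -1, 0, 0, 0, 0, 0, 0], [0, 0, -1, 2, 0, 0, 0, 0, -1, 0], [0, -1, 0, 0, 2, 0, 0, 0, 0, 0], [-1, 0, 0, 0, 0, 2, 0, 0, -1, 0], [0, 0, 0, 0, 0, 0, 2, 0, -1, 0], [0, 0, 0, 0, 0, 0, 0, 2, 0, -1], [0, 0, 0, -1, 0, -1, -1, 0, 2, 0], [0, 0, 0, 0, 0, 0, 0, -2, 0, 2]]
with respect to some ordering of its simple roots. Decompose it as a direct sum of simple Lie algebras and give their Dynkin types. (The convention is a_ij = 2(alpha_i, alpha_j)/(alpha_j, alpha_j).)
type B_2 + type E_8

The diagram associated to this matrix has two connected components: the simple roots {alpha_8, alpha_10} form a chain of 2 nodes with a double edge at one end; the terminal node there is the unique short simple root (B_2), and {alpha_1, alpha_2, alpha_3, alpha_4, alpha_5, alpha_6, alpha_7, alpha_9} form a chain of 7 nodes with one extra node attached to the third node from one end (E_8). A semisimple Lie algebra decomposes uniquely as the direct sum of simple ideals, one per connected component of its Dynkin diagram, so g ≅ B_2 ⊕ E_8 (dimension 10 + 248 = 258).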